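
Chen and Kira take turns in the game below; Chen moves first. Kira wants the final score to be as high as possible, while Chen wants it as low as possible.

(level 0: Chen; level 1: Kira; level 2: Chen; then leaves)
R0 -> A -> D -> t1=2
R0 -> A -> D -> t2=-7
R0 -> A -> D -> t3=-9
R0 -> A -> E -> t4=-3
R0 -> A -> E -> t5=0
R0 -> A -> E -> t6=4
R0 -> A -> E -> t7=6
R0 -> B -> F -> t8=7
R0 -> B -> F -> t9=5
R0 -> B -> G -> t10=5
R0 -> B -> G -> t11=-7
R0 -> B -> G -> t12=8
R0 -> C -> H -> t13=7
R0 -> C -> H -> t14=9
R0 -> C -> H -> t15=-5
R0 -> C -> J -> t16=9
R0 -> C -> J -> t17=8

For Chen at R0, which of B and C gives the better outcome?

F (Chen): min(7, 5) = 5
G (Chen): min(5, -7, 8) = -7
B (Kira): max(5, -7) = 5
H (Chen): min(7, 9, -5) = -5
J (Chen): min(9, 8) = 8
C (Kira): max(-5, 8) = 8
Chen prefers the lower value; B=5, C=8. B is better since 5 < 8.

B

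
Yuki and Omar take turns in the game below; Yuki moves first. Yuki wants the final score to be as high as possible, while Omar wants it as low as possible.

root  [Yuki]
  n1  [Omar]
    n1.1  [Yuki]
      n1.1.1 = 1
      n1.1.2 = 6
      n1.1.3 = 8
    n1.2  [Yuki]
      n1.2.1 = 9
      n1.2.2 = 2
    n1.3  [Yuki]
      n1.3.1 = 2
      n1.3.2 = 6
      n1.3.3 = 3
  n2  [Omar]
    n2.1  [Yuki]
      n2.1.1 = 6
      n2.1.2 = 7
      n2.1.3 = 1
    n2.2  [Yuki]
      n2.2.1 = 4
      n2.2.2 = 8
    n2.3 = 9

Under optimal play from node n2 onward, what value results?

7

n2.1 (Yuki): max(6, 7, 1) = 7
n2.2 (Yuki): max(4, 8) = 8
n2 (Omar): min(7, 8, 9) = 7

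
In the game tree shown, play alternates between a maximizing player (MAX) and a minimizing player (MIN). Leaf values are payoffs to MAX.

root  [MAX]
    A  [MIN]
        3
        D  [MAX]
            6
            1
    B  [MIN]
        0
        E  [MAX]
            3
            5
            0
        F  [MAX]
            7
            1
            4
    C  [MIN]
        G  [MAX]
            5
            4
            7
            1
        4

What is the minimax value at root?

D (MAX): max(6, 1) = 6
A (MIN): min(3, 6) = 3
E (MAX): max(3, 5, 0) = 5
F (MAX): max(7, 1, 4) = 7
B (MIN): min(0, 5, 7) = 0
G (MAX): max(5, 4, 7, 1) = 7
C (MIN): min(7, 4) = 4
root (MAX): max(3, 0, 4) = 4

4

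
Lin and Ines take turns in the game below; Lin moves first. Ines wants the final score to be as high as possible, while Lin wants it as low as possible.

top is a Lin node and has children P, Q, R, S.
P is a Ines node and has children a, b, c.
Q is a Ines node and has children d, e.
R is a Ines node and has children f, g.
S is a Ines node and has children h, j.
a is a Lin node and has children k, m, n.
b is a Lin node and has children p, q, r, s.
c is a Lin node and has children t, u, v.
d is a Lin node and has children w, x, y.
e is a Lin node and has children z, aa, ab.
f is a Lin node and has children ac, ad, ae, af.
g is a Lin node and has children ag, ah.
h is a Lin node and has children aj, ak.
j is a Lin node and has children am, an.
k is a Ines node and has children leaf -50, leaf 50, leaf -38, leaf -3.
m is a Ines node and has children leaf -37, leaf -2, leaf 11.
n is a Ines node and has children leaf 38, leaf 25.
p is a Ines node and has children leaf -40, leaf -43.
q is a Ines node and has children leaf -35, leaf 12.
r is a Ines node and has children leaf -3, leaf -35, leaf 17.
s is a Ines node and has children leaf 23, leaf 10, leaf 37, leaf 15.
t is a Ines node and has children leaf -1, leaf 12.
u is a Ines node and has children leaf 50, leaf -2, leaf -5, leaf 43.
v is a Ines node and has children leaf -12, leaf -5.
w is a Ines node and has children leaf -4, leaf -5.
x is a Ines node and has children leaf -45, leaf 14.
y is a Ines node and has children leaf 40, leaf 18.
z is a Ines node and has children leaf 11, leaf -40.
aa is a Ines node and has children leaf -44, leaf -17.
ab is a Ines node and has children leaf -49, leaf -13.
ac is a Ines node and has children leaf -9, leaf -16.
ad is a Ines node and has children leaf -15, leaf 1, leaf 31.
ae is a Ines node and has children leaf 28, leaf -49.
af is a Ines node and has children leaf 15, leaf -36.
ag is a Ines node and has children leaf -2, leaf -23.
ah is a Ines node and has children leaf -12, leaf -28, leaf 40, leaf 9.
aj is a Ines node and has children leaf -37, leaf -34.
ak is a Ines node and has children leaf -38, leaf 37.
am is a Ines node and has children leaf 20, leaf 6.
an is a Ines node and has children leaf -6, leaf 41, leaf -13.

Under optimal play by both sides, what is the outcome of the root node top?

-4

k (Ines): max(-50, 50, -38, -3) = 50
m (Ines): max(-37, -2, 11) = 11
n (Ines): max(38, 25) = 38
a (Lin): min(50, 11, 38) = 11
p (Ines): max(-40, -43) = -40
q (Ines): max(-35, 12) = 12
r (Ines): max(-3, -35, 17) = 17
s (Ines): max(23, 10, 37, 15) = 37
b (Lin): min(-40, 12, 17, 37) = -40
t (Ines): max(-1, 12) = 12
u (Ines): max(50, -2, -5, 43) = 50
v (Ines): max(-12, -5) = -5
c (Lin): min(12, 50, -5) = -5
P (Ines): max(11, -40, -5) = 11
w (Ines): max(-4, -5) = -4
x (Ines): max(-45, 14) = 14
y (Ines): max(40, 18) = 40
d (Lin): min(-4, 14, 40) = -4
z (Ines): max(11, -40) = 11
aa (Ines): max(-44, -17) = -17
ab (Ines): max(-49, -13) = -13
e (Lin): min(11, -17, -13) = -17
Q (Ines): max(-4, -17) = -4
ac (Ines): max(-9, -16) = -9
ad (Ines): max(-15, 1, 31) = 31
ae (Ines): max(28, -49) = 28
af (Ines): max(15, -36) = 15
f (Lin): min(-9, 31, 28, 15) = -9
ag (Ines): max(-2, -23) = -2
ah (Ines): max(-12, -28, 40, 9) = 40
g (Lin): min(-2, 40) = -2
R (Ines): max(-9, -2) = -2
aj (Ines): max(-37, -34) = -34
ak (Ines): max(-38, 37) = 37
h (Lin): min(-34, 37) = -34
am (Ines): max(20, 6) = 20
an (Ines): max(-6, 41, -13) = 41
j (Lin): min(20, 41) = 20
S (Ines): max(-34, 20) = 20
top (Lin): min(11, -4, -2, 20) = -4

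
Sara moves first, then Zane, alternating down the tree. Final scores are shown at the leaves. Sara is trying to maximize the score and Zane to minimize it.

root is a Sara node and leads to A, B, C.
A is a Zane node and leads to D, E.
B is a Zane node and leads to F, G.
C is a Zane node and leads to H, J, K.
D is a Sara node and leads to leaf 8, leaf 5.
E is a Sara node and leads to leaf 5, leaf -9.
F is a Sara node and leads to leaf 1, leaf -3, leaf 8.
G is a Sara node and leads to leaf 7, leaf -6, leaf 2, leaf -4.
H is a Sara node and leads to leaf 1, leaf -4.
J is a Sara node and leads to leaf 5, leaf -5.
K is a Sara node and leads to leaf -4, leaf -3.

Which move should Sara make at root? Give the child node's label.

D (Sara): max(8, 5) = 8
E (Sara): max(5, -9) = 5
A (Zane): min(8, 5) = 5
F (Sara): max(1, -3, 8) = 8
G (Sara): max(7, -6, 2, -4) = 7
B (Zane): min(8, 7) = 7
H (Sara): max(1, -4) = 1
J (Sara): max(5, -5) = 5
K (Sara): max(-4, -3) = -3
C (Zane): min(1, 5, -3) = -3
root (Sara): max(5, 7, -3) = 7
Sara at root wants the highest of {A=5, B=7, C=-3}, so chooses B.

B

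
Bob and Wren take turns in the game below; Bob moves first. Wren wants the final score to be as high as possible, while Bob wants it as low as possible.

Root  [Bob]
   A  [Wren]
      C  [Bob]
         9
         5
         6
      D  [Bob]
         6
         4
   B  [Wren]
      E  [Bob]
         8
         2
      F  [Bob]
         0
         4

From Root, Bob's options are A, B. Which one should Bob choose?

C (Bob): min(9, 5, 6) = 5
D (Bob): min(6, 4) = 4
A (Wren): max(5, 4) = 5
E (Bob): min(8, 2) = 2
F (Bob): min(0, 4) = 0
B (Wren): max(2, 0) = 2
Root (Bob): min(5, 2) = 2
Bob at Root wants the lowest of {A=5, B=2}, so chooses B.

B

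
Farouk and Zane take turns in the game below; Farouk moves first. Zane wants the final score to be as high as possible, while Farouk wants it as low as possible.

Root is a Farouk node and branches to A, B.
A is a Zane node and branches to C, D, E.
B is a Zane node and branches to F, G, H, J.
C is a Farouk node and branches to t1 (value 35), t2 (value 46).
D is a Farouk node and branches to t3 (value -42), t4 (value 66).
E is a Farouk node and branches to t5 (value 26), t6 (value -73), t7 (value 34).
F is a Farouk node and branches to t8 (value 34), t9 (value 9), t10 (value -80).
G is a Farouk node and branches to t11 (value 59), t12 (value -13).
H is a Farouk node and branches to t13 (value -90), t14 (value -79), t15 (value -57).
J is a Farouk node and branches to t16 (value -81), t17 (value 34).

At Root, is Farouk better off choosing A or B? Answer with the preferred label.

C (Farouk): min(35, 46) = 35
D (Farouk): min(-42, 66) = -42
E (Farouk): min(26, -73, 34) = -73
A (Zane): max(35, -42, -73) = 35
F (Farouk): min(34, 9, -80) = -80
G (Farouk): min(59, -13) = -13
H (Farouk): min(-90, -79, -57) = -90
J (Farouk): min(-81, 34) = -81
B (Zane): max(-80, -13, -90, -81) = -13
Farouk prefers the lower value; A=35, B=-13. B is better since -13 < 35.

B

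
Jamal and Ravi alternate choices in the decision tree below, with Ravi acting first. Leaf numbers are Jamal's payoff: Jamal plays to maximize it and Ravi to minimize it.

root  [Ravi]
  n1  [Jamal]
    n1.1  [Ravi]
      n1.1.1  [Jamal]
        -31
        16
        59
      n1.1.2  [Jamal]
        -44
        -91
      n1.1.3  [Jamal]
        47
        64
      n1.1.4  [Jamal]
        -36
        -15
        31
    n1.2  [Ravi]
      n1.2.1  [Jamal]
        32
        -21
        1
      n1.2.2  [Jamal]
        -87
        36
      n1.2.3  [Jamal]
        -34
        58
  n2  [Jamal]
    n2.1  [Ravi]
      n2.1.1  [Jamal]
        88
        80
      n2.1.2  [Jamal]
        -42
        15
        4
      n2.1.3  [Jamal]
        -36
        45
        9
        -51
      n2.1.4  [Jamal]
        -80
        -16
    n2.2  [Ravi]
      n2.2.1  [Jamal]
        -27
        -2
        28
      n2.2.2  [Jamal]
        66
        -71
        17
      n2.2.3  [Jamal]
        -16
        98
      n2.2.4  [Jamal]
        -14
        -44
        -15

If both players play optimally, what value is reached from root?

-14

n1.1.1 (Jamal): max(-31, 16, 59) = 59
n1.1.2 (Jamal): max(-44, -91) = -44
n1.1.3 (Jamal): max(47, 64) = 64
n1.1.4 (Jamal): max(-36, -15, 31) = 31
n1.1 (Ravi): min(59, -44, 64, 31) = -44
n1.2.1 (Jamal): max(32, -21, 1) = 32
n1.2.2 (Jamal): max(-87, 36) = 36
n1.2.3 (Jamal): max(-34, 58) = 58
n1.2 (Ravi): min(32, 36, 58) = 32
n1 (Jamal): max(-44, 32) = 32
n2.1.1 (Jamal): max(88, 80) = 88
n2.1.2 (Jamal): max(-42, 15, 4) = 15
n2.1.3 (Jamal): max(-36, 45, 9, -51) = 45
n2.1.4 (Jamal): max(-80, -16) = -16
n2.1 (Ravi): min(88, 15, 45, -16) = -16
n2.2.1 (Jamal): max(-27, -2, 28) = 28
n2.2.2 (Jamal): max(66, -71, 17) = 66
n2.2.3 (Jamal): max(-16, 98) = 98
n2.2.4 (Jamal): max(-14, -44, -15) = -14
n2.2 (Ravi): min(28, 66, 98, -14) = -14
n2 (Jamal): max(-16, -14) = -14
root (Ravi): min(32, -14) = -14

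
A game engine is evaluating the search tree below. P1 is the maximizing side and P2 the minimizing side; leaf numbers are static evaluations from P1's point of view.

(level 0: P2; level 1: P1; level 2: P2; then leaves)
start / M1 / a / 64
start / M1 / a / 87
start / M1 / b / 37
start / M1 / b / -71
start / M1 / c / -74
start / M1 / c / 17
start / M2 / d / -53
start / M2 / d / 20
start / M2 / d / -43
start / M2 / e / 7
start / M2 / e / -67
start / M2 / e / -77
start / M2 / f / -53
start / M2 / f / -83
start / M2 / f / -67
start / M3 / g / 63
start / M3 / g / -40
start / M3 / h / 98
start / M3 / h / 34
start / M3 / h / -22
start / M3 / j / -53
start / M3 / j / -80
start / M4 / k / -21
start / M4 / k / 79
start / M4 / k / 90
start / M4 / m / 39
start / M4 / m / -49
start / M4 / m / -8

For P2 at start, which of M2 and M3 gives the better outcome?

M2

d (P2): min(-53, 20, -43) = -53
e (P2): min(7, -67, -77) = -77
f (P2): min(-53, -83, -67) = -83
M2 (P1): max(-53, -77, -83) = -53
g (P2): min(63, -40) = -40
h (P2): min(98, 34, -22) = -22
j (P2): min(-53, -80) = -80
M3 (P1): max(-40, -22, -80) = -22
P2 prefers the lower value; M2=-53, M3=-22. M2 is better since -53 < -22.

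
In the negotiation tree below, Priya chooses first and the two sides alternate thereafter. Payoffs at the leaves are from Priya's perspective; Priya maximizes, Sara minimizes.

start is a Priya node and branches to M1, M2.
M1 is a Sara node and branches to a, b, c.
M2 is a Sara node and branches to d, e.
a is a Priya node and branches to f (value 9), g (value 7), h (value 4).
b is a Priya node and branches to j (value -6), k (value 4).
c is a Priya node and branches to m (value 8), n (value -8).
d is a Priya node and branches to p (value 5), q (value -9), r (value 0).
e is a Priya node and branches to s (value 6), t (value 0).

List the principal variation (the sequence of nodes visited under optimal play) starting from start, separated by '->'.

a (Priya): max(9, 7, 4) = 9
b (Priya): max(-6, 4) = 4
c (Priya): max(8, -8) = 8
M1 (Sara): min(9, 4, 8) = 4
d (Priya): max(5, -9, 0) = 5
e (Priya): max(6, 0) = 6
M2 (Sara): min(5, 6) = 5
start (Priya): max(4, 5) = 5
At start, Priya picks M2 (highest: 5).
At M2, Sara picks d (lowest: 5).
At d, Priya picks p (highest: 5).
Terminal value 5.

start -> M2 -> d -> p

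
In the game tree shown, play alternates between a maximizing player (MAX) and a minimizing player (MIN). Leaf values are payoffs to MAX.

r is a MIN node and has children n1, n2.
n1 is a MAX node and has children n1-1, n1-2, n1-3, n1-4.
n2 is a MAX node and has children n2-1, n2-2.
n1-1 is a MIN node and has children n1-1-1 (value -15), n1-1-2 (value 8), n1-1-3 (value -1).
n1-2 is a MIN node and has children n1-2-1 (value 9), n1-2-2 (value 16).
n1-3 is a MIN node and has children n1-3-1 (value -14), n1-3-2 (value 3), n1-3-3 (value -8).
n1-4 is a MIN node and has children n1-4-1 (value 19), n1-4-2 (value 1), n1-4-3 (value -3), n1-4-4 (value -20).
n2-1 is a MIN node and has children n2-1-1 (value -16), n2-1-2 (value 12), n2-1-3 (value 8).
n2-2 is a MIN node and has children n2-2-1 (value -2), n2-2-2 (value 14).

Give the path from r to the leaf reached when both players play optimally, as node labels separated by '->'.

n1-1 (MIN): min(-15, 8, -1) = -15
n1-2 (MIN): min(9, 16) = 9
n1-3 (MIN): min(-14, 3, -8) = -14
n1-4 (MIN): min(19, 1, -3, -20) = -20
n1 (MAX): max(-15, 9, -14, -20) = 9
n2-1 (MIN): min(-16, 12, 8) = -16
n2-2 (MIN): min(-2, 14) = -2
n2 (MAX): max(-16, -2) = -2
r (MIN): min(9, -2) = -2
At r, MIN picks n2 (lowest: -2).
At n2, MAX picks n2-2 (highest: -2).
At n2-2, MIN picks n2-2-1 (lowest: -2).
Terminal value -2.

r -> n2 -> n2-2 -> n2-2-1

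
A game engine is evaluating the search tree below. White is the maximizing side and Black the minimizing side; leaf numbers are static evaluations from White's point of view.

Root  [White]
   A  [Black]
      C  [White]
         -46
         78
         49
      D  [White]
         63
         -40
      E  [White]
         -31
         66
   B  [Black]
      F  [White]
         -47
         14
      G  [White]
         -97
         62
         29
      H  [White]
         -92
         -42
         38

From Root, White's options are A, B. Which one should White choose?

C (White): max(-46, 78, 49) = 78
D (White): max(63, -40) = 63
E (White): max(-31, 66) = 66
A (Black): min(78, 63, 66) = 63
F (White): max(-47, 14) = 14
G (White): max(-97, 62, 29) = 62
H (White): max(-92, -42, 38) = 38
B (Black): min(14, 62, 38) = 14
Root (White): max(63, 14) = 63
White at Root wants the highest of {A=63, B=14}, so chooses A.

A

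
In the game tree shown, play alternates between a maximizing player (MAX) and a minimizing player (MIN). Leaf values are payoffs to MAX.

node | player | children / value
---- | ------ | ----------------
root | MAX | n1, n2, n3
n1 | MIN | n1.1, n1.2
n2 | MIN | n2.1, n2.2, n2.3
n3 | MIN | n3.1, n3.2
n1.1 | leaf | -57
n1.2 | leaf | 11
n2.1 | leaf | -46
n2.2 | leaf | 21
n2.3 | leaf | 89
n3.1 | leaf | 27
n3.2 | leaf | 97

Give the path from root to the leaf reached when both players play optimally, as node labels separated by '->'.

n1 (MIN): min(-57, 11) = -57
n2 (MIN): min(-46, 21, 89) = -46
n3 (MIN): min(27, 97) = 27
root (MAX): max(-57, -46, 27) = 27
At root, MAX picks n3 (highest: 27).
At n3, MIN picks n3.1 (lowest: 27).
Terminal value 27.

root -> n3 -> n3.1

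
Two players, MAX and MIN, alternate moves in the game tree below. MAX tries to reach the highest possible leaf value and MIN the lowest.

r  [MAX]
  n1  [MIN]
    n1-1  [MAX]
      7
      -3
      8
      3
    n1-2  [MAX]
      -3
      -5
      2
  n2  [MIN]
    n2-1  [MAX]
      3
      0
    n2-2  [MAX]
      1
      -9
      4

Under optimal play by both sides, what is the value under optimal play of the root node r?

n1-1 (MAX): max(7, -3, 8, 3) = 8
n1-2 (MAX): max(-3, -5, 2) = 2
n1 (MIN): min(8, 2) = 2
n2-1 (MAX): max(3, 0) = 3
n2-2 (MAX): max(1, -9, 4) = 4
n2 (MIN): min(3, 4) = 3
r (MAX): max(2, 3) = 3

3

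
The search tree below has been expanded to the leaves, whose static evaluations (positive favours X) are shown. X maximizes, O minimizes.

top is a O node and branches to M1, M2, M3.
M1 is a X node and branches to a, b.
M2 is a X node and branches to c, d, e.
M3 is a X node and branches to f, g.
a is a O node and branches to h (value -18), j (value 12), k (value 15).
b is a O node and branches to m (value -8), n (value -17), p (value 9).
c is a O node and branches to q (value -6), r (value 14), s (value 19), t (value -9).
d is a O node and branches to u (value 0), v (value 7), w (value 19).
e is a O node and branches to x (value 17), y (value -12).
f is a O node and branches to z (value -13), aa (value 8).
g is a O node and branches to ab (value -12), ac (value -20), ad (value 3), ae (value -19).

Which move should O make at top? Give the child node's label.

M1

a (O): min(-18, 12, 15) = -18
b (O): min(-8, -17, 9) = -17
M1 (X): max(-18, -17) = -17
c (O): min(-6, 14, 19, -9) = -9
d (O): min(0, 7, 19) = 0
e (O): min(17, -12) = -12
M2 (X): max(-9, 0, -12) = 0
f (O): min(-13, 8) = -13
g (O): min(-12, -20, 3, -19) = -20
M3 (X): max(-13, -20) = -13
top (O): min(-17, 0, -13) = -17
O at top wants the lowest of {M1=-17, M2=0, M3=-13}, so chooses M1.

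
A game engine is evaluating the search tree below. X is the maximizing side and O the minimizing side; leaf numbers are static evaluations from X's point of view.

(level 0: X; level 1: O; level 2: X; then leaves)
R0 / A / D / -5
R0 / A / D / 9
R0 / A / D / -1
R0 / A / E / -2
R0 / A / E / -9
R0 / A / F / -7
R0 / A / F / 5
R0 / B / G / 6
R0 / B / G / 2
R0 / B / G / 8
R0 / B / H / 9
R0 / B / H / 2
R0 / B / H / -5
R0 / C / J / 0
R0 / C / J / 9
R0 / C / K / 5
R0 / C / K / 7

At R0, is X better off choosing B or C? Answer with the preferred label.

B

G (X): max(6, 2, 8) = 8
H (X): max(9, 2, -5) = 9
B (O): min(8, 9) = 8
J (X): max(0, 9) = 9
K (X): max(5, 7) = 7
C (O): min(9, 7) = 7
X prefers the higher value; B=8, C=7. B is better since 8 > 7.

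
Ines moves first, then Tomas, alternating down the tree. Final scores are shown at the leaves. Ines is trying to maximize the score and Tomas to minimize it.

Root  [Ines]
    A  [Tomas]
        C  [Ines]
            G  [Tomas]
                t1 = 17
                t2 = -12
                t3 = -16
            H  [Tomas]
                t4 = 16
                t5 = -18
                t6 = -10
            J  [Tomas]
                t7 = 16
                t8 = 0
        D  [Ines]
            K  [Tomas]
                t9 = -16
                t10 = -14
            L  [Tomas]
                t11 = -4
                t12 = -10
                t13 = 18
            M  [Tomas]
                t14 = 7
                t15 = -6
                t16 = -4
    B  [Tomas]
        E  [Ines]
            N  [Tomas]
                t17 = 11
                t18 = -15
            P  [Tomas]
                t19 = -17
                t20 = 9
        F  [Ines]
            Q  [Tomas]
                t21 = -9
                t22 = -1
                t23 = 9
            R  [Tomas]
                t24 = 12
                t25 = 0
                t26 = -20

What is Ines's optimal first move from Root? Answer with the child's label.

G (Tomas): min(17, -12, -16) = -16
H (Tomas): min(16, -18, -10) = -18
J (Tomas): min(16, 0) = 0
C (Ines): max(-16, -18, 0) = 0
K (Tomas): min(-16, -14) = -16
L (Tomas): min(-4, -10, 18) = -10
M (Tomas): min(7, -6, -4) = -6
D (Ines): max(-16, -10, -6) = -6
A (Tomas): min(0, -6) = -6
N (Tomas): min(11, -15) = -15
P (Tomas): min(-17, 9) = -17
E (Ines): max(-15, -17) = -15
Q (Tomas): min(-9, -1, 9) = -9
R (Tomas): min(12, 0, -20) = -20
F (Ines): max(-9, -20) = -9
B (Tomas): min(-15, -9) = -15
Root (Ines): max(-6, -15) = -6
Ines at Root wants the highest of {A=-6, B=-15}, so chooses A.

A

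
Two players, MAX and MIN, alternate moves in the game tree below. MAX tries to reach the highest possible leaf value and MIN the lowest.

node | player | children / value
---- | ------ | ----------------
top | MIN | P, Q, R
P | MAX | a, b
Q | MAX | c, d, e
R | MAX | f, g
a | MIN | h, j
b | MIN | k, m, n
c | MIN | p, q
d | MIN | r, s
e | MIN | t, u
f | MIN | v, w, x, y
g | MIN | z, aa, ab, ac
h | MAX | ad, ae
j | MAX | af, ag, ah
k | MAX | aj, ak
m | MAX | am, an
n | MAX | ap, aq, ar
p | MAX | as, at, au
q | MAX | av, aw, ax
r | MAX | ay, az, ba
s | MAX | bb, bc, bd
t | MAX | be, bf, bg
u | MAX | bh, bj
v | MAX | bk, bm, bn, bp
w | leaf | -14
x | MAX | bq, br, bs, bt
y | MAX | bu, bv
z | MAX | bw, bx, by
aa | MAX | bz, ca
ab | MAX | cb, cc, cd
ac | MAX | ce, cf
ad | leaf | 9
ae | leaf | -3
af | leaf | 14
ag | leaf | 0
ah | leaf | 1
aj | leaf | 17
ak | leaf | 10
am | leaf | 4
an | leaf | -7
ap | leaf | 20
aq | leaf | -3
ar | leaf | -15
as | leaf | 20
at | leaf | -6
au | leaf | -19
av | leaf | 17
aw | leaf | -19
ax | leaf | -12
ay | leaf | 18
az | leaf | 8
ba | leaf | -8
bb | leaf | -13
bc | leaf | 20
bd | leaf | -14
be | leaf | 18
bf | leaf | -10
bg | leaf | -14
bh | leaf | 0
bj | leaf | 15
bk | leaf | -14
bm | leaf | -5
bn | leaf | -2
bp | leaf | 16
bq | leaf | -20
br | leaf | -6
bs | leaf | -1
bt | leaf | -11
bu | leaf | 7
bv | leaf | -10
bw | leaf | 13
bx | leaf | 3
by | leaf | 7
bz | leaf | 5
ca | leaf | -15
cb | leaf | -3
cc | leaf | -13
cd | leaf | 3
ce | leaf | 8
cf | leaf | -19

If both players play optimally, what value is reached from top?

3

h (MAX): max(9, -3) = 9
j (MAX): max(14, 0, 1) = 14
a (MIN): min(9, 14) = 9
k (MAX): max(17, 10) = 17
m (MAX): max(4, -7) = 4
n (MAX): max(20, -3, -15) = 20
b (MIN): min(17, 4, 20) = 4
P (MAX): max(9, 4) = 9
p (MAX): max(20, -6, -19) = 20
q (MAX): max(17, -19, -12) = 17
c (MIN): min(20, 17) = 17
r (MAX): max(18, 8, -8) = 18
s (MAX): max(-13, 20, -14) = 20
d (MIN): min(18, 20) = 18
t (MAX): max(18, -10, -14) = 18
u (MAX): max(0, 15) = 15
e (MIN): min(18, 15) = 15
Q (MAX): max(17, 18, 15) = 18
v (MAX): max(-14, -5, -2, 16) = 16
x (MAX): max(-20, -6, -1, -11) = -1
y (MAX): max(7, -10) = 7
f (MIN): min(16, -14, -1, 7) = -14
z (MAX): max(13, 3, 7) = 13
aa (MAX): max(5, -15) = 5
ab (MAX): max(-3, -13, 3) = 3
ac (MAX): max(8, -19) = 8
g (MIN): min(13, 5, 3, 8) = 3
R (MAX): max(-14, 3) = 3
top (MIN): min(9, 18, 3) = 3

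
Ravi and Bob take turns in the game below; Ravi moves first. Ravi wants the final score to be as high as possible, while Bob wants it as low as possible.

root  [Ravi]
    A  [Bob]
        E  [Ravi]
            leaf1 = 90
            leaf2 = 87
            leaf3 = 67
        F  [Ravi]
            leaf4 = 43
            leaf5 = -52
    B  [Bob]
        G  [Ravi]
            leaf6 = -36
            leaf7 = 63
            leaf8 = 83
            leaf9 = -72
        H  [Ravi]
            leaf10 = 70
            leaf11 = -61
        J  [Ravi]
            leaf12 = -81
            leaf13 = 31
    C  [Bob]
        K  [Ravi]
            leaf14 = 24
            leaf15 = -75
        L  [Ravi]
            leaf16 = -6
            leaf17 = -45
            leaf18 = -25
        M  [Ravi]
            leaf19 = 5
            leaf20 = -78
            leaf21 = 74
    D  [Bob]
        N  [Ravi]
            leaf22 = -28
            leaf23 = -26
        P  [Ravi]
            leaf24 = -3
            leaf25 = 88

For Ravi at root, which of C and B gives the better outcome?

K (Ravi): max(24, -75) = 24
L (Ravi): max(-6, -45, -25) = -6
M (Ravi): max(5, -78, 74) = 74
C (Bob): min(24, -6, 74) = -6
G (Ravi): max(-36, 63, 83, -72) = 83
H (Ravi): max(70, -61) = 70
J (Ravi): max(-81, 31) = 31
B (Bob): min(83, 70, 31) = 31
Ravi prefers the higher value; C=-6, B=31. B is better since 31 > -6.

B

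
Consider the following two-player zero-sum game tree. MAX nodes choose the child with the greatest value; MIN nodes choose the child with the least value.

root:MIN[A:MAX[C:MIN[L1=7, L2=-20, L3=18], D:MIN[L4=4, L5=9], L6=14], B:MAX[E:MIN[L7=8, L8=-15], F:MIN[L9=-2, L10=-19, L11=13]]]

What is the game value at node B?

-15

E (MIN): min(8, -15) = -15
F (MIN): min(-2, -19, 13) = -19
B (MAX): max(-15, -19) = -15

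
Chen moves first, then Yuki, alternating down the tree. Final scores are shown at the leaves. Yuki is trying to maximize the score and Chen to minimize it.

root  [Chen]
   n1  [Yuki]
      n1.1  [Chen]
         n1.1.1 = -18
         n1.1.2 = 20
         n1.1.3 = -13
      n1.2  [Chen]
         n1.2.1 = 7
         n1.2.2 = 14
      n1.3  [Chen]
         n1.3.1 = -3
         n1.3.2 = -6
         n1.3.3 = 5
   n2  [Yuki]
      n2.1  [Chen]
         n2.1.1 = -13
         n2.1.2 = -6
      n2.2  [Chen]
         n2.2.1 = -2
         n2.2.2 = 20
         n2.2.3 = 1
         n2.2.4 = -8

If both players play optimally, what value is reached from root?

-8

n1.1 (Chen): min(-18, 20, -13) = -18
n1.2 (Chen): min(7, 14) = 7
n1.3 (Chen): min(-3, -6, 5) = -6
n1 (Yuki): max(-18, 7, -6) = 7
n2.1 (Chen): min(-13, -6) = -13
n2.2 (Chen): min(-2, 20, 1, -8) = -8
n2 (Yuki): max(-13, -8) = -8
root (Chen): min(7, -8) = -8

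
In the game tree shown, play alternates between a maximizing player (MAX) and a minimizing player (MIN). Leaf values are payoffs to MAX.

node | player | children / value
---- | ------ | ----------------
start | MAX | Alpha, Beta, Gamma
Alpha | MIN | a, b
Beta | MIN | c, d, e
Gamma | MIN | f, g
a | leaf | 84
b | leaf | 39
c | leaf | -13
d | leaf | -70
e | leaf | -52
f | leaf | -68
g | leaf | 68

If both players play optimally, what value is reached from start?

Alpha (MIN): min(84, 39) = 39
Beta (MIN): min(-13, -70, -52) = -70
Gamma (MIN): min(-68, 68) = -68
start (MAX): max(39, -70, -68) = 39

39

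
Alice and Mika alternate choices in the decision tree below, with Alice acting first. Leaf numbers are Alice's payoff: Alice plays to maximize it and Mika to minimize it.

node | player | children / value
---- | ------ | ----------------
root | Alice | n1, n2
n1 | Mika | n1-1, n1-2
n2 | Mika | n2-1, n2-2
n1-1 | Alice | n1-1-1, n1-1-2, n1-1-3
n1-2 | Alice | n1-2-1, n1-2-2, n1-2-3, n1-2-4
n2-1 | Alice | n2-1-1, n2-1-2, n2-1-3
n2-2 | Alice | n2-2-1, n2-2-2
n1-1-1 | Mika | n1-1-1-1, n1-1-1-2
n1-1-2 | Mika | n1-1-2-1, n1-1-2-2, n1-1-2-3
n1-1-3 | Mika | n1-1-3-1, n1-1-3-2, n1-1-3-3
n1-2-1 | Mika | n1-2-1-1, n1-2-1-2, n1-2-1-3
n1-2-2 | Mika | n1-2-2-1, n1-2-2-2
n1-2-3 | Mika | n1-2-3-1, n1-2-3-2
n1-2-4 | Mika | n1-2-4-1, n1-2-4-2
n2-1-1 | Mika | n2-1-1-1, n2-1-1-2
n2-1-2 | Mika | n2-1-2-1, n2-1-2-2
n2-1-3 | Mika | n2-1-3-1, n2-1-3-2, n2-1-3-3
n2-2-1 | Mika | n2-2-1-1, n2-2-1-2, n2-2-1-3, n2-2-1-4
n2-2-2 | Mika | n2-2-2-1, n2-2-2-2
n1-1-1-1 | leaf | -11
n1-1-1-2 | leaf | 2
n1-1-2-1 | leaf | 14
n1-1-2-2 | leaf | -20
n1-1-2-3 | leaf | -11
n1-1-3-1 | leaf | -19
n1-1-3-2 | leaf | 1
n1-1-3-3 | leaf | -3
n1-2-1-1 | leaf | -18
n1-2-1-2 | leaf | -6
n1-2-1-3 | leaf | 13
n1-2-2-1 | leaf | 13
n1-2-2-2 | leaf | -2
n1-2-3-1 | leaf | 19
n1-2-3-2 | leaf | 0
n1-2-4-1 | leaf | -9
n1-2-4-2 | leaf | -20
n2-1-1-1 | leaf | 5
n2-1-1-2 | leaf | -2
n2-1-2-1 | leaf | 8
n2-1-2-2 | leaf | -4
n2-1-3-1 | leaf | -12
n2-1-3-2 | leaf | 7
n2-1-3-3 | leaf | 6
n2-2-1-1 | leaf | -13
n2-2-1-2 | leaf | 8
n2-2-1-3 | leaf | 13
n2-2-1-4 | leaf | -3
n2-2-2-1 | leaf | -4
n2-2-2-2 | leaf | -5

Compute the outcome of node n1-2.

n1-2-1 (Mika): min(-18, -6, 13) = -18
n1-2-2 (Mika): min(13, -2) = -2
n1-2-3 (Mika): min(19, 0) = 0
n1-2-4 (Mika): min(-9, -20) = -20
n1-2 (Alice): max(-18, -2, 0, -20) = 0

0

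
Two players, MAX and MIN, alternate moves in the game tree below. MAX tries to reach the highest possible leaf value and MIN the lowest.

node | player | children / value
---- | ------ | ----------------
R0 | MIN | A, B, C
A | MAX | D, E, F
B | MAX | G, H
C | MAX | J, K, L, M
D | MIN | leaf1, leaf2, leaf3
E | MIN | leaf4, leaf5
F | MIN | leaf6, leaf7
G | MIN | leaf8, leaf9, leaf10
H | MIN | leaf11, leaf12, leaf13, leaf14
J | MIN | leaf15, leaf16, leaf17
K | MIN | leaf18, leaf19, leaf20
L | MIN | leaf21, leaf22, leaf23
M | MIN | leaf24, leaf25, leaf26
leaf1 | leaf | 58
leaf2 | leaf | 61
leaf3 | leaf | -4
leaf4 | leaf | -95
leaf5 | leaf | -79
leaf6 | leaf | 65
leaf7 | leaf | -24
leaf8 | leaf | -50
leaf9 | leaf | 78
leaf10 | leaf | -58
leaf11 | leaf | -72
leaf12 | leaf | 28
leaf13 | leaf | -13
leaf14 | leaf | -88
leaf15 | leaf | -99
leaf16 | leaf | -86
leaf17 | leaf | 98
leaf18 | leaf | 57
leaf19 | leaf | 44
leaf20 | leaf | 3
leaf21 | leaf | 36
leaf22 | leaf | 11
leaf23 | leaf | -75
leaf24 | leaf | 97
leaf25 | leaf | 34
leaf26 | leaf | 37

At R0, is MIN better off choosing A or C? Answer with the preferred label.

D (MIN): min(58, 61, -4) = -4
E (MIN): min(-95, -79) = -95
F (MIN): min(65, -24) = -24
A (MAX): max(-4, -95, -24) = -4
J (MIN): min(-99, -86, 98) = -99
K (MIN): min(57, 44, 3) = 3
L (MIN): min(36, 11, -75) = -75
M (MIN): min(97, 34, 37) = 34
C (MAX): max(-99, 3, -75, 34) = 34
MIN prefers the lower value; A=-4, C=34. A is better since -4 < 34.

A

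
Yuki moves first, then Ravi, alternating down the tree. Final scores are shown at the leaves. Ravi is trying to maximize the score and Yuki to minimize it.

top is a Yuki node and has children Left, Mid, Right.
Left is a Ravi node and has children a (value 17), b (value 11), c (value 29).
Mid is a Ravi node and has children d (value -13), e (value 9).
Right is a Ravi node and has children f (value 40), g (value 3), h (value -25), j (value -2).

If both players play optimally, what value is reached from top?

9

Left (Ravi): max(17, 11, 29) = 29
Mid (Ravi): max(-13, 9) = 9
Right (Ravi): max(40, 3, -25, -2) = 40
top (Yuki): min(29, 9, 40) = 9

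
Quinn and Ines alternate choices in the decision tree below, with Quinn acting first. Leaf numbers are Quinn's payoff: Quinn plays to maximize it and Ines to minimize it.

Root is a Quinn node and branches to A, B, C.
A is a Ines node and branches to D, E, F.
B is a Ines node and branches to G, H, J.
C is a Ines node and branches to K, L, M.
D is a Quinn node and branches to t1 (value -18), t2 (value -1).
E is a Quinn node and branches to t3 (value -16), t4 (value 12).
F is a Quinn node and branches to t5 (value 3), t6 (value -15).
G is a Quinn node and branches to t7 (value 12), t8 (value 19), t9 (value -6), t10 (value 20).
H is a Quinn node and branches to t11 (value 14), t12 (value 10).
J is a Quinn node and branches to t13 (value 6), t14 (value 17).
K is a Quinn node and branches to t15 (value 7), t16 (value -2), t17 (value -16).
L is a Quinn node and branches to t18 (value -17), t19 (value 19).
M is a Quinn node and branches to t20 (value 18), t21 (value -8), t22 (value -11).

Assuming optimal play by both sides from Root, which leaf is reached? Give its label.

t11

D (Quinn): max(-18, -1) = -1
E (Quinn): max(-16, 12) = 12
F (Quinn): max(3, -15) = 3
A (Ines): min(-1, 12, 3) = -1
G (Quinn): max(12, 19, -6, 20) = 20
H (Quinn): max(14, 10) = 14
J (Quinn): max(6, 17) = 17
B (Ines): min(20, 14, 17) = 14
K (Quinn): max(7, -2, -16) = 7
L (Quinn): max(-17, 19) = 19
M (Quinn): max(18, -8, -11) = 18
C (Ines): min(7, 19, 18) = 7
Root (Quinn): max(-1, 14, 7) = 14
At Root, Quinn picks B (highest: 14).
At B, Ines picks H (lowest: 14).
At H, Quinn picks t11 (highest: 14).
Terminal value 14.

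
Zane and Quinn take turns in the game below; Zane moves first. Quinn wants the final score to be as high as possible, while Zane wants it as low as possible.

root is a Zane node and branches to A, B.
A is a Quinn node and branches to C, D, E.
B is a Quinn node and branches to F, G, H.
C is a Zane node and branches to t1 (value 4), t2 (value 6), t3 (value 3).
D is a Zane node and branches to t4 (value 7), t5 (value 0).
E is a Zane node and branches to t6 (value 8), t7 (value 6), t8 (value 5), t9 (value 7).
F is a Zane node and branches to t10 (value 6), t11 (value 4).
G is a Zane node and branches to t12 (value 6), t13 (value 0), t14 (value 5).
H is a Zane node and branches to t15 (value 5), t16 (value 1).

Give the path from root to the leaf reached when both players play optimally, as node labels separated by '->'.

C (Zane): min(4, 6, 3) = 3
D (Zane): min(7, 0) = 0
E (Zane): min(8, 6, 5, 7) = 5
A (Quinn): max(3, 0, 5) = 5
F (Zane): min(6, 4) = 4
G (Zane): min(6, 0, 5) = 0
H (Zane): min(5, 1) = 1
B (Quinn): max(4, 0, 1) = 4
root (Zane): min(5, 4) = 4
At root, Zane picks B (lowest: 4).
At B, Quinn picks F (highest: 4).
At F, Zane picks t11 (lowest: 4).
Terminal value 4.

root -> B -> F -> t11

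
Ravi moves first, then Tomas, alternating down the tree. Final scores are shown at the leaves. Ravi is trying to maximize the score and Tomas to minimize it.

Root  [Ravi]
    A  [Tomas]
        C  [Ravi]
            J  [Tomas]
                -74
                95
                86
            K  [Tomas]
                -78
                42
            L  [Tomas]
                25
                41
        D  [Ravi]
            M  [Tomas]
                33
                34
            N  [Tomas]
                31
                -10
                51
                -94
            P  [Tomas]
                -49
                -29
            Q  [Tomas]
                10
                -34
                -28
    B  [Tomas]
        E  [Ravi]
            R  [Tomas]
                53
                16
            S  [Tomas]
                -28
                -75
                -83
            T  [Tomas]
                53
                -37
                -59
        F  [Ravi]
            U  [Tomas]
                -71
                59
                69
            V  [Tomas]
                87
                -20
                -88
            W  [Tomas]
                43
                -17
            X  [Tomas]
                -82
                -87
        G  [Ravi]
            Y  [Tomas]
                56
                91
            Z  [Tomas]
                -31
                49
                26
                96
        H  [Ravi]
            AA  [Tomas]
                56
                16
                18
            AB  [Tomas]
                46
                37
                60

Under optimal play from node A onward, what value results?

25

J (Tomas): min(-74, 95, 86) = -74
K (Tomas): min(-78, 42) = -78
L (Tomas): min(25, 41) = 25
C (Ravi): max(-74, -78, 25) = 25
M (Tomas): min(33, 34) = 33
N (Tomas): min(31, -10, 51, -94) = -94
P (Tomas): min(-49, -29) = -49
Q (Tomas): min(10, -34, -28) = -34
D (Ravi): max(33, -94, -49, -34) = 33
A (Tomas): min(25, 33) = 25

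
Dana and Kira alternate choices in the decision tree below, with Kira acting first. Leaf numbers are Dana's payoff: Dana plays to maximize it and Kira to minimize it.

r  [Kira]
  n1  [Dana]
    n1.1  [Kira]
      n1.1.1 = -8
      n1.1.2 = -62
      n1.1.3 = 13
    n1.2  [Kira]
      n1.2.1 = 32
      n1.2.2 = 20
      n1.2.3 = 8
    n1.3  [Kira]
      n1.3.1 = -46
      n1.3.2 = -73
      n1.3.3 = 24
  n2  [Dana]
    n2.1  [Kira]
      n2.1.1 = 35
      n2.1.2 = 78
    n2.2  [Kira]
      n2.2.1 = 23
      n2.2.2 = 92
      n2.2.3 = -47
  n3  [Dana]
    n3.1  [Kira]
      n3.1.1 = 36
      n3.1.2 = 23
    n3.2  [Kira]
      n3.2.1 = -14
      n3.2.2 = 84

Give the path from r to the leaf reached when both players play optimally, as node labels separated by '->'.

n1.1 (Kira): min(-8, -62, 13) = -62
n1.2 (Kira): min(32, 20, 8) = 8
n1.3 (Kira): min(-46, -73, 24) = -73
n1 (Dana): max(-62, 8, -73) = 8
n2.1 (Kira): min(35, 78) = 35
n2.2 (Kira): min(23, 92, -47) = -47
n2 (Dana): max(35, -47) = 35
n3.1 (Kira): min(36, 23) = 23
n3.2 (Kira): min(-14, 84) = -14
n3 (Dana): max(23, -14) = 23
r (Kira): min(8, 35, 23) = 8
At r, Kira picks n1 (lowest: 8).
At n1, Dana picks n1.2 (highest: 8).
At n1.2, Kira picks n1.2.3 (lowest: 8).
Terminal value 8.

r -> n1 -> n1.2 -> n1.2.3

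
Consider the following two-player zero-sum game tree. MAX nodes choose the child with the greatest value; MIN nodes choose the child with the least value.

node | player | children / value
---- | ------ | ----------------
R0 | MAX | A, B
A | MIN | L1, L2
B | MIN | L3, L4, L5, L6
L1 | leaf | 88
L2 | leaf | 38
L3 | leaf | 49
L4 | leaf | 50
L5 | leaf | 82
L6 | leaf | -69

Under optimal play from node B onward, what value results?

-69

B (MIN): min(49, 50, 82, -69) = -69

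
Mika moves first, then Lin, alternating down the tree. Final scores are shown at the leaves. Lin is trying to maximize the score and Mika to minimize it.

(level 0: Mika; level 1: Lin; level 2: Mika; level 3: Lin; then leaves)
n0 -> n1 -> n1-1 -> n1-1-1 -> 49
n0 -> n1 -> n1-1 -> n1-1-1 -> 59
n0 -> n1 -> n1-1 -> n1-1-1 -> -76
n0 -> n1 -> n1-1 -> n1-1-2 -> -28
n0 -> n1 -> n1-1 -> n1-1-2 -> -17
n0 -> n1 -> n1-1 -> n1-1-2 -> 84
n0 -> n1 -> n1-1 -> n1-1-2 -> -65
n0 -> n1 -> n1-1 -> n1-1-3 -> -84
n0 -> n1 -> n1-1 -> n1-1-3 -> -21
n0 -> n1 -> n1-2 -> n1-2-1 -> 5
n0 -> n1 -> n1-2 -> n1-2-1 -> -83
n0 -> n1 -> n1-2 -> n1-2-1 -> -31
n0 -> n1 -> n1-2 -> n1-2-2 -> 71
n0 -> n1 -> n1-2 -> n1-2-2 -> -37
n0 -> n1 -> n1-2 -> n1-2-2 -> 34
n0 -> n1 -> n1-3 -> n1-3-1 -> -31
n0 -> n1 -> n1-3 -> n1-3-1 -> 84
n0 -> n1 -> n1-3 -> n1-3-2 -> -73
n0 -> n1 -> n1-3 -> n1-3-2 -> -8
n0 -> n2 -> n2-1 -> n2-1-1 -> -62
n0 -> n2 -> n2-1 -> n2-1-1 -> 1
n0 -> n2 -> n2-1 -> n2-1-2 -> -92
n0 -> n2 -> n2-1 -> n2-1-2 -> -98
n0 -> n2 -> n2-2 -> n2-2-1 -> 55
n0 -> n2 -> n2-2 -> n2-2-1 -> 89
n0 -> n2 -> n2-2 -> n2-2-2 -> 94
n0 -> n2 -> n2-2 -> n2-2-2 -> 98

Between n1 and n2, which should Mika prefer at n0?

n1

n1-1-1 (Lin): max(49, 59, -76) = 59
n1-1-2 (Lin): max(-28, -17, 84, -65) = 84
n1-1-3 (Lin): max(-84, -21) = -21
n1-1 (Mika): min(59, 84, -21) = -21
n1-2-1 (Lin): max(5, -83, -31) = 5
n1-2-2 (Lin): max(71, -37, 34) = 71
n1-2 (Mika): min(5, 71) = 5
n1-3-1 (Lin): max(-31, 84) = 84
n1-3-2 (Lin): max(-73, -8) = -8
n1-3 (Mika): min(84, -8) = -8
n1 (Lin): max(-21, 5, -8) = 5
n2-1-1 (Lin): max(-62, 1) = 1
n2-1-2 (Lin): max(-92, -98) = -92
n2-1 (Mika): min(1, -92) = -92
n2-2-1 (Lin): max(55, 89) = 89
n2-2-2 (Lin): max(94, 98) = 98
n2-2 (Mika): min(89, 98) = 89
n2 (Lin): max(-92, 89) = 89
Mika prefers the lower value; n1=5, n2=89. n1 is better since 5 < 89.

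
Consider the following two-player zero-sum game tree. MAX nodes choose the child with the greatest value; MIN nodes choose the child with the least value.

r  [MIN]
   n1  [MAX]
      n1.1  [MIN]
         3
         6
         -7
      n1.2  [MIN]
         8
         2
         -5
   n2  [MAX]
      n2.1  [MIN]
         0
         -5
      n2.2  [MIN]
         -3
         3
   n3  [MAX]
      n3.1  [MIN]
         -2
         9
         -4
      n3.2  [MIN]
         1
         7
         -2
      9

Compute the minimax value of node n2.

n2.1 (MIN): min(0, -5) = -5
n2.2 (MIN): min(-3, 3) = -3
n2 (MAX): max(-5, -3) = -3

-3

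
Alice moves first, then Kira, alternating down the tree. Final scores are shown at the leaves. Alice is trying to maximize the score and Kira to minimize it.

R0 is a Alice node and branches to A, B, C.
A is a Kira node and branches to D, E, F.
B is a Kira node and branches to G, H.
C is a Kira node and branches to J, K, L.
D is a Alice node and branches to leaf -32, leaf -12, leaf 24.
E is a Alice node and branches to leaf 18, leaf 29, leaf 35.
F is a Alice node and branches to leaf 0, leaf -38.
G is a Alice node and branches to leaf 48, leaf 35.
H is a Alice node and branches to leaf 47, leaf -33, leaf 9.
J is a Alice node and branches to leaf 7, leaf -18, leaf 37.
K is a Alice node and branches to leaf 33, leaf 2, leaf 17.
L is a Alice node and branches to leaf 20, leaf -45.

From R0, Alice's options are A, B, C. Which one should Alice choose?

B

D (Alice): max(-32, -12, 24) = 24
E (Alice): max(18, 29, 35) = 35
F (Alice): max(0, -38) = 0
A (Kira): min(24, 35, 0) = 0
G (Alice): max(48, 35) = 48
H (Alice): max(47, -33, 9) = 47
B (Kira): min(48, 47) = 47
J (Alice): max(7, -18, 37) = 37
K (Alice): max(33, 2, 17) = 33
L (Alice): max(20, -45) = 20
C (Kira): min(37, 33, 20) = 20
R0 (Alice): max(0, 47, 20) = 47
Alice at R0 wants the highest of {A=0, B=47, C=20}, so chooses B.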